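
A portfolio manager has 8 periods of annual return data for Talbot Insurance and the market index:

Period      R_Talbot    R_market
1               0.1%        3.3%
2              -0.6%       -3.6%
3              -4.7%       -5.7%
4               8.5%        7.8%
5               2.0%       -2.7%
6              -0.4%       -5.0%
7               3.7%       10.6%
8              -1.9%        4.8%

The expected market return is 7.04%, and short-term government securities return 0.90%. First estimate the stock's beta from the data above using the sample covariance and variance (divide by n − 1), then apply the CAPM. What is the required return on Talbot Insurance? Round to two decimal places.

Mean R_i = (0.1 − 0.6 − 4.7 + 8.5 + 2.0 − 0.4 + 3.7 − 1.9) / 8 = 0.8375%
Mean R_m = (3.3 − 3.6 − 5.7 + 7.8 − 2.7 − 5.0 + 10.6 + 4.8) / 8 = 1.1875%
Σ(R_i − R̄_i)(R_m − R̄_m) = 114.3238  ⇒  Cov = 114.3238 / 7 = 16.3320
Σ(R_m − R̄_m)² = 273.5888  ⇒  Var(R_m) = 273.5888 / 7 = 39.0841
β = Cov / Var(R_m) = 16.3320 / 39.0841 = 0.4179
MRP = 7.04% − 0.90% = 6.14%
E(R) = R_f + β × MRP = 0.90% + 0.4179 × 6.14% = 3.47%

3.47%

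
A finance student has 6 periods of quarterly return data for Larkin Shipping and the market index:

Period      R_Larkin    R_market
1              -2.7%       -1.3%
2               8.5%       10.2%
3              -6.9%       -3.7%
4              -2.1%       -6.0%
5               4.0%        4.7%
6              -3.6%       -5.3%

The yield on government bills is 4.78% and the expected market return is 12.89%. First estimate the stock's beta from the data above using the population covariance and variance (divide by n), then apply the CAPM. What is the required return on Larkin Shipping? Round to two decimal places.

Mean R_i = (-2.7 + 8.5 − 6.9 − 2.1 + 4.0 − 3.6) / 6 = -0.4667%
Mean R_m = (-1.3 + 10.2 − 3.7 − 6.0 + 4.7 − 5.3) / 6 = -0.2333%
Σ(R_i − R̄_i)(R_m − R̄_m) = 165.5667  ⇒  Cov = 165.5667 / 6 = 27.5945
Σ(R_m − R̄_m)² = 205.2733  ⇒  Var(R_m) = 205.2733 / 6 = 34.2122
β = Cov / Var(R_m) = 27.5945 / 34.2122 = 0.8066
MRP = 12.89% − 4.78% = 8.11%
E(R) = R_f + β × MRP = 4.78% + 0.8066 × 8.11% = 11.32%

11.32%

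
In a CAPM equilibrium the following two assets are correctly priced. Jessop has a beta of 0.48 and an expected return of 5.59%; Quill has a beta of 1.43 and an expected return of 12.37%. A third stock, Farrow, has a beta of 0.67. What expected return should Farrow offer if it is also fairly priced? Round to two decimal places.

MRP (SML slope) = (12.37% − 5.59%) / (1.43 − 0.48) = 6.78% / 0.95 = 7.1368%
R_f (intercept) = 5.59% − 0.48 × 7.1368% = 2.1643%
E(R_Farrow) = R_f + β × MRP = 2.1643% + 0.67 × 7.1368% = 6.95%

6.95%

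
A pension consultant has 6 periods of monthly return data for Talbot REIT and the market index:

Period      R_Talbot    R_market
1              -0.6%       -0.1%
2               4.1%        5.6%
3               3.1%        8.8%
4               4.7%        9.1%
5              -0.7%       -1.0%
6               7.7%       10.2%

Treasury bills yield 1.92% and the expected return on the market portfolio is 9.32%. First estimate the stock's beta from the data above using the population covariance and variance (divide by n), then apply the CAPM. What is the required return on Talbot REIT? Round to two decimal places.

Mean R_i = (-0.6 + 4.1 + 3.1 + 4.7 − 0.7 + 7.7) / 6 = 3.0500%
Mean R_m = (-0.1 + 5.6 + 8.8 + 9.1 − 1.0 + 10.2) / 6 = 5.4333%
Σ(R_i − R̄_i)(R_m − R̄_m) = 72.8800  ⇒  Cov = 72.8800 / 6 = 12.1467
Σ(R_m − R̄_m)² = 119.5333  ⇒  Var(R_m) = 119.5333 / 6 = 19.9222
β = Cov / Var(R_m) = 12.1467 / 19.9222 = 0.6097
MRP = 9.32% − 1.92% = 7.40%
E(R) = R_f + β × MRP = 1.92% + 0.6097 × 7.40% = 6.43%

6.43%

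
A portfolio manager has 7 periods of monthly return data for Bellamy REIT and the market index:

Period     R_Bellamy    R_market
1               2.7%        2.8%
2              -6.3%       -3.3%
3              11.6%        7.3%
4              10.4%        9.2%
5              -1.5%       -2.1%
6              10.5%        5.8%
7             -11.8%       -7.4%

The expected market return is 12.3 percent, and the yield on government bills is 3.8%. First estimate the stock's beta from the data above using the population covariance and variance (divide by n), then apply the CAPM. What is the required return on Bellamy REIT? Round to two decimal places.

16.21%

Mean R_i = (2.7 − 6.3 + 11.6 + 10.4 − 1.5 + 10.5 − 11.8) / 7 = 2.2286%
Mean R_m = (2.8 − 3.3 + 7.3 + 9.2 − 2.1 + 5.8 − 7.4) / 7 = 1.7571%
Σ(R_i − R̄_i)(R_m − R̄_m) = 332.6686  ⇒  Cov = 332.6686 / 7 = 47.5241
Σ(R_m − R̄_m)² = 227.8571  ⇒  Var(R_m) = 227.8571 / 7 = 32.5510
β = Cov / Var(R_m) = 47.5241 / 32.5510 = 1.4600
MRP = 12.3% − 3.8% = 8.50%
E(R) = R_f + β × MRP = 3.8% + 1.4600 × 8.5% = 16.21%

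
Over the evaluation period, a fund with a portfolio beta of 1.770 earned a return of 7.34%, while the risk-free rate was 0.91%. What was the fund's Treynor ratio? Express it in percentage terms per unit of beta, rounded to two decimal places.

3.63%

Treynor = (R_P − R_f) / β_P = (7.34% − 0.91%) / 1.7700 = 6.43% / 1.7700 = 3.63%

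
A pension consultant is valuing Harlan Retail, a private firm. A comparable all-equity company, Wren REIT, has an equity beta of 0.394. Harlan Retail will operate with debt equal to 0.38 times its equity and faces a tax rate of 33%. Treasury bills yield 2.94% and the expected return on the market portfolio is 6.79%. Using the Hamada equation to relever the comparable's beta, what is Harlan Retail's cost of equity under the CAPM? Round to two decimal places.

β_L = β_U × [1 + (1 − t)(D/E)] = 0.394 × [1 + (1 − 0.33) × 0.38]
    = 0.394 × [1 + 0.67 × 0.38] = 0.394 × 1.2546 = 0.4943
MRP = 6.79% − 2.94% = 3.85%
E(R) = R_f + β_L × MRP = 2.94% + 0.4943 × 3.85% = 4.84%

4.84%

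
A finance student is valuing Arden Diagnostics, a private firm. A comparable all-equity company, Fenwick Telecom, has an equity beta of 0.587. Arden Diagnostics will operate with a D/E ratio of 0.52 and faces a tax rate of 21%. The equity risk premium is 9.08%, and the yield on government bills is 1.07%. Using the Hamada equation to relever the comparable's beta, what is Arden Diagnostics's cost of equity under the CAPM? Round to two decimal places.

β_L = β_U × [1 + (1 − t)(D/E)] = 0.587 × [1 + (1 − 0.21) × 0.52]
    = 0.587 × [1 + 0.79 × 0.52] = 0.587 × 1.4108 = 0.8281
E(R) = R_f + β_L × MRP = 1.07% + 0.8281 × 9.08% = 8.59%

8.59%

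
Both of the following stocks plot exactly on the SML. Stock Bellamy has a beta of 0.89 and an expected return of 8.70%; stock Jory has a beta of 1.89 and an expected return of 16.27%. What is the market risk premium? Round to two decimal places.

7.57%

Both satisfy E(R) = R_f + β·MRP, so the slope of the SML is
MRP = (16.27% − 8.70%) / (1.89 − 0.89) = 7.57% / 1.00 = 7.5700%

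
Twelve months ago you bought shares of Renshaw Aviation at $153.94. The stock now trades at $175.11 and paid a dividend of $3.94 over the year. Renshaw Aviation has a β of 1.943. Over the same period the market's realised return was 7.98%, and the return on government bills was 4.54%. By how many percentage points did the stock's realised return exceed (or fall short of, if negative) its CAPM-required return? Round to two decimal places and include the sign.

+5.09%

Realised HPR = (P1 + D1 − P0) / P0 = (175.11 + 3.94 − 153.94) / 153.94 = 25.11 / 153.94 = 16.3115%
MRP = 7.98% − 4.54% = 3.44%
CAPM required = R_f + β·MRP = 4.54% + 1.943 × 3.44% = 11.22392%
α = realised − required = 16.3115% − 11.22392% = +5.09%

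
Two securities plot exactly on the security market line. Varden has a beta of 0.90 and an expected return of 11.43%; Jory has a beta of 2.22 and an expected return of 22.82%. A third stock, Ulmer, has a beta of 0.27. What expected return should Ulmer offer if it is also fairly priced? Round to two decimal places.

MRP (SML slope) = (22.82% − 11.43%) / (2.22 − 0.90) = 11.39% / 1.32 = 8.6288%
R_f (intercept) = 11.43% − 0.90 × 8.6288% = 3.6641%
E(R_Ulmer) = R_f + β × MRP = 3.6641% + 0.27 × 8.6288% = 5.99%

5.99%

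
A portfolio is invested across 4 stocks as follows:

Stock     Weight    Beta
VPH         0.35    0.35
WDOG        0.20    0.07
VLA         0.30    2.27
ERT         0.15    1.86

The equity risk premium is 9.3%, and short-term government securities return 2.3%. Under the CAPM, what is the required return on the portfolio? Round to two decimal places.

β_P = Σ w_i β_i = 0.35×0.35 + 0.20×0.07 + 0.30×2.27 + 0.15×1.86 = 1.0965
E(R_P) = R_f + β_P × MRP = 2.3% + 1.0965 × 9.3% = 12.50%

12.50%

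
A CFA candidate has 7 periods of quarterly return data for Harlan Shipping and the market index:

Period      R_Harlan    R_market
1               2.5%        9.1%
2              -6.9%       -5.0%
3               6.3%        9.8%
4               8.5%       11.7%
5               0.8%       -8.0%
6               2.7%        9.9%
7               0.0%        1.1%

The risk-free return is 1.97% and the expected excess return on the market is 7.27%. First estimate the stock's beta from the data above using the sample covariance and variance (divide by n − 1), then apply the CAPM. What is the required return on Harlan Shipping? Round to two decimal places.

Mean R_i = (2.5 − 6.9 + 6.3 + 8.5 + 0.8 + 2.7 + 0.0) / 7 = 1.9857%
Mean R_m = (9.1 − 5.0 + 9.8 + 11.7 − 8.0 + 9.9 + 1.1) / 7 = 4.0857%
Σ(R_i − R̄_i)(R_m − R̄_m) = 181.9786  ⇒  Cov = 181.9786 / 6 = 30.3298
Σ(R_m − R̄_m)² = 387.1086  ⇒  Var(R_m) = 387.1086 / 6 = 64.5181
β = Cov / Var(R_m) = 30.3298 / 64.5181 = 0.4701
E(R) = R_f + β × MRP = 1.97% + 0.4701 × 7.27% = 5.39%

5.39%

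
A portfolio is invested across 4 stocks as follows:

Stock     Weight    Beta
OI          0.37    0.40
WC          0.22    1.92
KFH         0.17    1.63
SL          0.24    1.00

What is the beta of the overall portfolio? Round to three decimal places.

β_P = Σ w_i β_i = 0.37×0.40 + 0.22×1.92 + 0.17×1.63 + 0.24×1.00 = 1.0875

1.088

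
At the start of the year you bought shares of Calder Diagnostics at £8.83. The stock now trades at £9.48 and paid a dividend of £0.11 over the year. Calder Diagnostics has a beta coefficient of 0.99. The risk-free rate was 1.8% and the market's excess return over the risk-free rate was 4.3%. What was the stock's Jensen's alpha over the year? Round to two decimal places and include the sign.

Realised HPR = (P1 + D1 − P0) / P0 = (9.48 + 0.11 − 8.83) / 8.83 = 0.76 / 8.83 = 8.6070%
CAPM required = R_f + β·MRP = 1.8% + 0.99 × 4.3% = 6.0570%
α = realised − required = 8.6070% − 6.0570% = +2.55%

+2.55%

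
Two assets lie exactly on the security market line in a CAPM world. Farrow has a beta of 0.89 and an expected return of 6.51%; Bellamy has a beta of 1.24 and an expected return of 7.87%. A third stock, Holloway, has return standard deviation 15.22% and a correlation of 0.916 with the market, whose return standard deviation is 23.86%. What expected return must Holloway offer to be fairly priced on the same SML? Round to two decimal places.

MRP = (7.87% − 6.51%) / (1.24 − 0.89) = 3.8857%
R_f = 6.51% − 0.89 × 3.8857% = 3.0517%
β_Holloway = ρ·σ_i/σ_m = 0.916 × 15.22 / 23.86 = 0.5843
E(R_Holloway) = R_f + β × MRP = 3.0517% + 0.5843 × 3.8857% = 5.32%

5.32%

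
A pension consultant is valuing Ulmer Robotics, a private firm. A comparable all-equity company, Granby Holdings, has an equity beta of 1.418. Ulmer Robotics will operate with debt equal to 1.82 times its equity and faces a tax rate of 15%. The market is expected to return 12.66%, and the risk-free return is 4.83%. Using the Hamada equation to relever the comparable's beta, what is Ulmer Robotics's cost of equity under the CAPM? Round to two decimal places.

β_L = β_U × [1 + (1 − t)(D/E)] = 1.418 × [1 + (1 − 0.15) × 1.82]
    = 1.418 × [1 + 0.85 × 1.82] = 1.418 × 2.5470 = 3.6116
MRP = 12.66% − 4.83% = 7.83%
E(R) = R_f + β_L × MRP = 4.83% + 3.6116 × 7.83% = 33.11%

33.11%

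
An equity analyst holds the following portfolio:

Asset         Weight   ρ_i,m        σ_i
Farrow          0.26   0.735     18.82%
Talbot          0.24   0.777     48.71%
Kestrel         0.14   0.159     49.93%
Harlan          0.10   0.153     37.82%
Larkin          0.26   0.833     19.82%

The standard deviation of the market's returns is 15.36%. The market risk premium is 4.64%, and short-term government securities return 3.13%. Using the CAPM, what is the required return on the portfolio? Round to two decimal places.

β_Farrow = 0.735 × 18.82% / 15.36% = 0.9006
β_Talbot = 0.777 × 48.71% / 15.36% = 2.4640
β_Kestrel = 0.159 × 49.93% / 15.36% = 0.5169
β_Harlan = 0.153 × 37.82% / 15.36% = 0.3767
β_Larkin = 0.833 × 19.82% / 15.36% = 1.0749
β_P = Σ w_i β_i = 0.26×0.9006 + 0.24×2.4640 + 0.14×0.5169 + 0.10×0.3767 + 0.26×1.0749 = 1.2150
E(R_P) = R_f + β_P × MRP = 3.13% + 1.2150 × 4.64% = 8.77%

8.77%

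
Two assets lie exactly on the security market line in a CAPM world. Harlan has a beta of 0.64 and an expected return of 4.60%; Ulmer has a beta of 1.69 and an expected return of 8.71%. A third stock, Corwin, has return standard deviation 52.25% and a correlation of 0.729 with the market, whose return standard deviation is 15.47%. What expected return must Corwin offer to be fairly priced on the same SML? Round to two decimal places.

11.73%

MRP = (8.71% − 4.60%) / (1.69 − 0.64) = 3.9143%
R_f = 4.60% − 0.64 × 3.9143% = 2.0948%
β_Corwin = ρ·σ_i/σ_m = 0.729 × 52.25 / 15.47 = 2.4622
E(R_Corwin) = R_f + β × MRP = 2.0948% + 2.4622 × 3.9143% = 11.73%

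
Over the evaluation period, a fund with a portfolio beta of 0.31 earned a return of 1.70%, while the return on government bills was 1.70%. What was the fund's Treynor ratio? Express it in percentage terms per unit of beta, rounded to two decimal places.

0.00%

Treynor = (R_P − R_f) / β_P = (1.70% − 1.70%) / 0.3100 = 0.00% / 0.3100 = 0.00%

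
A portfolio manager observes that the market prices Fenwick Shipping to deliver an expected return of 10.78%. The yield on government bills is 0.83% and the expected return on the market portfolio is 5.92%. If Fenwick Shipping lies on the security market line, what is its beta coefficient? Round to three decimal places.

MRP = 5.92% − 0.83% = 5.09%
β = (E(R) − R_f) / MRP = (10.78% − 0.83%) / 5.09% = 9.95% / 5.09% = 1.955

1.955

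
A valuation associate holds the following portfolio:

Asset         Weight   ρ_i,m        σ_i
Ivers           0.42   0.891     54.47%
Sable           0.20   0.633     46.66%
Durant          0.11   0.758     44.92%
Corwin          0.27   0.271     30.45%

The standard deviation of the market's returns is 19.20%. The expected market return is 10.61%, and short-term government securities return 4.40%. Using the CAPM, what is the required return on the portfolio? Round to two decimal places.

β_Ivers = 0.891 × 54.47% / 19.20% = 2.5277
β_Sable = 0.633 × 46.66% / 19.20% = 1.5383
β_Durant = 0.758 × 44.92% / 19.20% = 1.7734
β_Corwin = 0.271 × 30.45% / 19.20% = 0.4298
β_P = Σ w_i β_i = 0.42×2.5277 + 0.20×1.5383 + 0.11×1.7734 + 0.27×0.4298 = 1.6804
MRP = 10.61% − 4.40% = 6.21%
E(R_P) = R_f + β_P × MRP = 4.40% + 1.6804 × 6.21% = 14.84%

14.84%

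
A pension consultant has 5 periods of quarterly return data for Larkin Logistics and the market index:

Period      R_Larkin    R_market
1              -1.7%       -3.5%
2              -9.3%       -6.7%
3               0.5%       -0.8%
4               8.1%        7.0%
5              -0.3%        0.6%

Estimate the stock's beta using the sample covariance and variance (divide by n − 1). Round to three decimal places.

1.169

Mean R_i = (-1.7 − 9.3 + 0.5 + 8.1 − 0.3) / 5 = -0.5400%
Mean R_m = (-3.5 − 6.7 − 0.8 + 7.0 + 0.6) / 5 = -0.6800%
Σ(R_i − R̄_i)(R_m − R̄_m) = 122.5440  ⇒  Cov = 122.5440 / 4 = 30.6360
Σ(R_m − R̄_m)² = 104.8280  ⇒  Var(R_m) = 104.8280 / 4 = 26.2070
β = Cov / Var(R_m) = 30.6360 / 26.2070 = 1.1690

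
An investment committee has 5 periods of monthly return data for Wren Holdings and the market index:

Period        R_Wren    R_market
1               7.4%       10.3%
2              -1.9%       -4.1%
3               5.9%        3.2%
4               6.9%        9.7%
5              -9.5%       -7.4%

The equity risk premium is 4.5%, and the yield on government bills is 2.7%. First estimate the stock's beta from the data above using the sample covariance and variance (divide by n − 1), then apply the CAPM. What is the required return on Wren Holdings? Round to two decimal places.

Mean R_i = (7.4 − 1.9 + 5.9 + 6.9 − 9.5) / 5 = 1.7600%
Mean R_m = (10.3 − 4.1 + 3.2 + 9.7 − 7.4) / 5 = 2.3400%
Σ(R_i − R̄_i)(R_m − R̄_m) = 219.5280  ⇒  Cov = 219.5280 / 4 = 54.8820
Σ(R_m − R̄_m)² = 254.6120  ⇒  Var(R_m) = 254.6120 / 4 = 63.6530
β = Cov / Var(R_m) = 54.8820 / 63.6530 = 0.8622
E(R) = R_f + β × MRP = 2.7% + 0.8622 × 4.5% = 6.58%

6.58%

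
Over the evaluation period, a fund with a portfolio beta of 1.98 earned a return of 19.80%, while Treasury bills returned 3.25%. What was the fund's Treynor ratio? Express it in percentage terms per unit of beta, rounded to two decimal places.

Treynor = (R_P − R_f) / β_P = (19.80% − 3.25%) / 1.9800 = 16.55% / 1.9800 = 8.36%

8.36%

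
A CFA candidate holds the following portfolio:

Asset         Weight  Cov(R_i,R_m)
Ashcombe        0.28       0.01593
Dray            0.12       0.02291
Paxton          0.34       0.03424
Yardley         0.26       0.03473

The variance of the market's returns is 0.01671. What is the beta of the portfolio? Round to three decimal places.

β_Ashcombe = 0.01593 / 0.01671 = 0.9533
β_Dray = 0.02291 / 0.01671 = 1.3710
β_Paxton = 0.03424 / 0.01671 = 2.0491
β_Yardley = 0.03473 / 0.01671 = 2.0784
β_P = Σ w_i β_i = 0.28×0.9533 + 0.12×1.3710 + 0.34×2.0491 + 0.26×2.0784 = 1.6685

1.669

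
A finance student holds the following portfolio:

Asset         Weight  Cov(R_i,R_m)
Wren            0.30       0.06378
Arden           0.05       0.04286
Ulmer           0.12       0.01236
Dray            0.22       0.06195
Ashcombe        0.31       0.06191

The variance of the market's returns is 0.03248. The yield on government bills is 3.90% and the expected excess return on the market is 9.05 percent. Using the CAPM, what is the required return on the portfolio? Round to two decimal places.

β_Wren = 0.06378 / 0.03248 = 1.9637
β_Arden = 0.04286 / 0.03248 = 1.3196
β_Ulmer = 0.01236 / 0.03248 = 0.3805
β_Dray = 0.06195 / 0.03248 = 1.9073
β_Ashcombe = 0.06191 / 0.03248 = 1.9061
β_P = Σ w_i β_i = 0.30×1.9637 + 0.05×1.3196 + 0.12×0.3805 + 0.22×1.9073 + 0.31×1.9061 = 1.7112
E(R_P) = R_f + β_P × MRP = 3.90% + 1.7112 × 9.05% = 19.39%

19.39%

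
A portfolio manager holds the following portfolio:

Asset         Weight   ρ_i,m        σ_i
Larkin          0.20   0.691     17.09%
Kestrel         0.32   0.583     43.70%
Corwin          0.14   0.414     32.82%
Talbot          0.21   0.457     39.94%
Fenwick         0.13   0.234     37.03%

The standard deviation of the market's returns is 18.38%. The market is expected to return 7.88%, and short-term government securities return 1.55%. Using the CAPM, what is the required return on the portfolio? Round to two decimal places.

7.53%

β_Larkin = 0.691 × 17.09% / 18.38% = 0.6425
β_Kestrel = 0.583 × 43.70% / 18.38% = 1.3861
β_Corwin = 0.414 × 32.82% / 18.38% = 0.7393
β_Talbot = 0.457 × 39.94% / 18.38% = 0.9931
β_Fenwick = 0.234 × 37.03% / 18.38% = 0.4714
β_P = Σ w_i β_i = 0.20×0.6425 + 0.32×1.3861 + 0.14×0.7393 + 0.21×0.9931 + 0.13×0.4714 = 0.9454
MRP = 7.88% − 1.55% = 6.33%
E(R_P) = R_f + β_P × MRP = 1.55% + 0.9454 × 6.33% = 7.53%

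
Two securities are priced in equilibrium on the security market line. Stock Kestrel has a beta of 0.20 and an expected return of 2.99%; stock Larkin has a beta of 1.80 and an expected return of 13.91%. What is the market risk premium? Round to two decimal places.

Both satisfy E(R) = R_f + β·MRP, so the slope of the SML is
MRP = (13.91% − 2.99%) / (1.80 − 0.20) = 10.92% / 1.60 = 6.8250%

6.83%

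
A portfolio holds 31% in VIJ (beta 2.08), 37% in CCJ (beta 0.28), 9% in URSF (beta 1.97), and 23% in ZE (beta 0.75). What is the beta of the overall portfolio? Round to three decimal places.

1.098

β_P = Σ w_i β_i = 0.31×2.08 + 0.37×0.28 + 0.09×1.97 + 0.23×0.75 = 1.0982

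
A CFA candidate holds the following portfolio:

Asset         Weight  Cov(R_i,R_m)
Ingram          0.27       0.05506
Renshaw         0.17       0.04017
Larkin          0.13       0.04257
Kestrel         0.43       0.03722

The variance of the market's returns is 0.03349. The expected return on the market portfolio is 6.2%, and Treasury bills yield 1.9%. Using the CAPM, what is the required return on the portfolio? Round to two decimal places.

7.45%

β_Ingram = 0.05506 / 0.03349 = 1.6441
β_Renshaw = 0.04017 / 0.03349 = 1.1995
β_Larkin = 0.04257 / 0.03349 = 1.2711
β_Kestrel = 0.03722 / 0.03349 = 1.1114
β_P = Σ w_i β_i = 0.27×1.6441 + 0.17×1.1995 + 0.13×1.2711 + 0.43×1.1114 = 1.2910
MRP = 6.2% − 1.9% = 4.30%
E(R_P) = R_f + β_P × MRP = 1.9% + 1.2910 × 4.3% = 7.45%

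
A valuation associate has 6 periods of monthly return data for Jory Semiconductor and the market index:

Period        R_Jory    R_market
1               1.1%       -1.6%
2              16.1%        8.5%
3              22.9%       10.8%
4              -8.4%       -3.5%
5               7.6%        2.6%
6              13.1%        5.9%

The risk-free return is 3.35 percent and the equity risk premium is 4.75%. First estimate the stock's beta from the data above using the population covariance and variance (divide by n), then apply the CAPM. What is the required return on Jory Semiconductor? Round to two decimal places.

12.61%

Mean R_i = (1.1 + 16.1 + 22.9 − 8.4 + 7.6 + 13.1) / 6 = 8.7333%
Mean R_m = (-1.6 + 8.5 + 10.8 − 3.5 + 2.6 + 5.9) / 6 = 3.7833%
Σ(R_i − R̄_i)(R_m − R̄_m) = 310.6133  ⇒  Cov = 310.6133 / 6 = 51.7689
Σ(R_m − R̄_m)² = 159.3883  ⇒  Var(R_m) = 159.3883 / 6 = 26.5647
β = Cov / Var(R_m) = 51.7689 / 26.5647 = 1.9488
E(R) = R_f + β × MRP = 3.35% + 1.9488 × 4.75% = 12.61%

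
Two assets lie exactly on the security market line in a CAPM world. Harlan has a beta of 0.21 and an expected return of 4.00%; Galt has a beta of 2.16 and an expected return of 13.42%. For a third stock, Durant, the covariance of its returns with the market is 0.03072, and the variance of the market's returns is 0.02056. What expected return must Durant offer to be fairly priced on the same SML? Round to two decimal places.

10.20%

MRP = (13.42% − 4.00%) / (2.16 − 0.21) = 4.8308%
R_f = 4.00% − 0.21 × 4.8308% = 2.9855%
β_Durant = Cov / Var(R_m) = 0.03072 / 0.02056 = 1.4942
E(R_Durant) = R_f + β × MRP = 2.9855% + 1.4942 × 4.8308% = 10.20%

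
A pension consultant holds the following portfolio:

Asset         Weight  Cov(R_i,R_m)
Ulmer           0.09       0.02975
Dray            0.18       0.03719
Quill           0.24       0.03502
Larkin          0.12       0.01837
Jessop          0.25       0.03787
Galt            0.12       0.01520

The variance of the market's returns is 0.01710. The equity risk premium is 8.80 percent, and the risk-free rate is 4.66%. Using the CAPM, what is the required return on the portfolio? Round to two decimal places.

β_Ulmer = 0.02975 / 0.01710 = 1.7398
β_Dray = 0.03719 / 0.01710 = 2.1749
β_Quill = 0.03502 / 0.01710 = 2.0480
β_Larkin = 0.01837 / 0.01710 = 1.0743
β_Jessop = 0.03787 / 0.01710 = 2.2146
β_Galt = 0.01520 / 0.01710 = 0.8889
β_P = Σ w_i β_i = 0.09×1.7398 + 0.18×2.1749 + 0.24×2.0480 + 0.12×1.0743 + 0.25×2.2146 + 0.12×0.8889 = 1.8288
E(R_P) = R_f + β_P × MRP = 4.66% + 1.8288 × 8.80% = 20.75%

20.75%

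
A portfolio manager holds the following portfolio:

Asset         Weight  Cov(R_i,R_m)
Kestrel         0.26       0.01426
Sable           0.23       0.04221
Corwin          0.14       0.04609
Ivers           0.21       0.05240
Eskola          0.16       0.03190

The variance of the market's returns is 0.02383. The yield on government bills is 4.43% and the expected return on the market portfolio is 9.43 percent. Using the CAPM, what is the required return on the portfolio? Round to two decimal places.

β_Kestrel = 0.01426 / 0.02383 = 0.5984
β_Sable = 0.04221 / 0.02383 = 1.7713
β_Corwin = 0.04609 / 0.02383 = 1.9341
β_Ivers = 0.05240 / 0.02383 = 2.1989
β_Eskola = 0.03190 / 0.02383 = 1.3386
β_P = Σ w_i β_i = 0.26×0.5984 + 0.23×1.7713 + 0.14×1.9341 + 0.21×2.1989 + 0.16×1.3386 = 1.5097
MRP = 9.43% − 4.43% = 5.00%
E(R_P) = R_f + β_P × MRP = 4.43% + 1.5097 × 5.00% = 11.98%

11.98%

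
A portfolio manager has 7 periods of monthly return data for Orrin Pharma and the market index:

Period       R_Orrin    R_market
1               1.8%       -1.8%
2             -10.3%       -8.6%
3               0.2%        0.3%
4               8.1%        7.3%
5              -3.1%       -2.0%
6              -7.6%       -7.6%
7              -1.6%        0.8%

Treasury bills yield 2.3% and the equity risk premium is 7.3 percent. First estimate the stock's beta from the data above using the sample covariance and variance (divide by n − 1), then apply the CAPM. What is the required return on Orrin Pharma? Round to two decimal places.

Mean R_i = (1.8 − 10.3 + 0.2 + 8.1 − 3.1 − 7.6 − 1.6) / 7 = -1.7857%
Mean R_m = (-1.8 − 8.6 + 0.3 + 7.3 − 2.0 − 7.6 + 0.8) / 7 = -1.6571%
Σ(R_i − R̄_i)(R_m − R̄_m) = 186.4957  ⇒  Cov = 186.4957 / 6 = 31.0826
Σ(R_m − R̄_m)² = 173.7571  ⇒  Var(R_m) = 173.7571 / 6 = 28.9595
β = Cov / Var(R_m) = 31.0826 / 28.9595 = 1.0733
E(R) = R_f + β × MRP = 2.3% + 1.0733 × 7.3% = 10.14%

10.14%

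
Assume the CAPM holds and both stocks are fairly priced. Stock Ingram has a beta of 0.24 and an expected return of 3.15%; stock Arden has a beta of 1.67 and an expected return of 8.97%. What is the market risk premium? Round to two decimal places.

Both satisfy E(R) = R_f + β·MRP, so the slope of the SML is
MRP = (8.97% − 3.15%) / (1.67 − 0.24) = 5.82% / 1.43 = 4.0699%

4.07%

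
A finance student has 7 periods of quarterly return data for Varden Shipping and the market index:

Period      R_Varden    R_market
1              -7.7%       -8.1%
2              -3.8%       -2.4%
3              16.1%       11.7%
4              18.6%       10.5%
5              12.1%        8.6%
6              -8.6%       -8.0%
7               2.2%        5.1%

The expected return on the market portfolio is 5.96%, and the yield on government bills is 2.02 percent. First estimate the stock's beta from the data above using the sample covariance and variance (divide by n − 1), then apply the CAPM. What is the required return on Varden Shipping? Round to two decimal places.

Mean R_i = (-7.7 − 3.8 + 16.1 + 18.6 + 12.1 − 8.6 + 2.2) / 7 = 4.1286%
Mean R_m = (-8.1 − 2.4 + 11.7 + 10.5 + 8.6 − 8.0 + 5.1) / 7 = 2.4857%
Σ(R_i − R̄_i)(R_m − R̄_m) = 567.4029  ⇒  Cov = 567.4029 / 6 = 94.5672
Σ(R_m − R̄_m)² = 439.2286  ⇒  Var(R_m) = 439.2286 / 6 = 73.2048
β = Cov / Var(R_m) = 94.5672 / 73.2048 = 1.2918
MRP = 5.96% − 2.02% = 3.94%
E(R) = R_f + β × MRP = 2.02% + 1.2918 × 3.94% = 7.11%

7.11%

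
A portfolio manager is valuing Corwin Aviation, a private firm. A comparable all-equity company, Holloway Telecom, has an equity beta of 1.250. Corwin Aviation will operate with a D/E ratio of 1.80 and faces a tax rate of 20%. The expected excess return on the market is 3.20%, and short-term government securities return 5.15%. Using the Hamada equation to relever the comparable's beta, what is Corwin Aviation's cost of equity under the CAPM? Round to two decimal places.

14.91%

β_L = β_U × [1 + (1 − t)(D/E)] = 1.250 × [1 + (1 − 0.20) × 1.80]
    = 1.250 × [1 + 0.80 × 1.80] = 1.250 × 2.4400 = 3.0500
E(R) = R_f + β_L × MRP = 5.15% + 3.0500 × 3.20% = 14.91%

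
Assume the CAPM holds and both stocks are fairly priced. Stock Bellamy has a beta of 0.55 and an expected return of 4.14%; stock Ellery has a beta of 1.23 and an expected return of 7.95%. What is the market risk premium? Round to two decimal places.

Both satisfy E(R) = R_f + β·MRP, so the slope of the SML is
MRP = (7.95% − 4.14%) / (1.23 − 0.55) = 3.81% / 0.68 = 5.6029%

5.60%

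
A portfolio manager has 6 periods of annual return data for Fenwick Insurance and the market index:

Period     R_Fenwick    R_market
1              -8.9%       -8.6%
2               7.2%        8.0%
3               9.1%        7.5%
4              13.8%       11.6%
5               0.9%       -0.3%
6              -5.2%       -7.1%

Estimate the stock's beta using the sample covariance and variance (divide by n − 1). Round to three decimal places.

Mean R_i = (-8.9 + 7.2 + 9.1 + 13.8 + 0.9 − 5.2) / 6 = 2.8167%
Mean R_m = (-8.6 + 8.0 + 7.5 + 11.6 − 0.3 − 7.1) / 6 = 1.8500%
Σ(R_i − R̄_i)(R_m − R̄_m) = 367.8550  ⇒  Cov = 367.8550 / 5 = 73.5710
Σ(R_m − R̄_m)² = 358.7350  ⇒  Var(R_m) = 358.7350 / 5 = 71.7470
β = Cov / Var(R_m) = 73.5710 / 71.7470 = 1.0254

1.025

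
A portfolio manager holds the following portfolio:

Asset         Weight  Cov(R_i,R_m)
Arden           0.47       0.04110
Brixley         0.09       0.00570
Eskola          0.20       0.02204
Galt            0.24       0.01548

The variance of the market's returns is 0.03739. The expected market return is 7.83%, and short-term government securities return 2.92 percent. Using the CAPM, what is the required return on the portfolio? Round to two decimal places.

6.59%

β_Arden = 0.04110 / 0.03739 = 1.0992
β_Brixley = 0.00570 / 0.03739 = 0.1524
β_Eskola = 0.02204 / 0.03739 = 0.5895
β_Galt = 0.01548 / 0.03739 = 0.4140
β_P = Σ w_i β_i = 0.47×1.0992 + 0.09×0.1524 + 0.20×0.5895 + 0.24×0.4140 = 0.7476
MRP = 7.83% − 2.92% = 4.91%
E(R_P) = R_f + β_P × MRP = 2.92% + 0.7476 × 4.91% = 6.59%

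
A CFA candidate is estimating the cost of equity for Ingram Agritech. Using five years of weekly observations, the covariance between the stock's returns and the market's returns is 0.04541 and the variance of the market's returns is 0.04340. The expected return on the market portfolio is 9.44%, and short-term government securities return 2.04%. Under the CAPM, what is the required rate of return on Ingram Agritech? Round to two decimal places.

β = Cov(R_i, R_m) / Var(R_m) = 0.04541 / 0.04340 = 1.0463
MRP = 9.44% − 2.04% = 7.40%
E(R) = R_f + β × MRP = 2.04% + 1.0463 × 7.40% = 9.78%

9.78%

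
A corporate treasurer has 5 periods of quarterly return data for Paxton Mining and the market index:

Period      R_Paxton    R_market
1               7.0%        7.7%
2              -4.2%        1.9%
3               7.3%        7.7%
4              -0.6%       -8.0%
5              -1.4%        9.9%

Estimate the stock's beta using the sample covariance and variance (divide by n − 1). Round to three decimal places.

0.294

Mean R_i = (7.0 − 4.2 + 7.3 − 0.6 − 1.4) / 5 = 1.6200%
Mean R_m = (7.7 + 1.9 + 7.7 − 8.0 + 9.9) / 5 = 3.8400%
Σ(R_i − R̄_i)(R_m − R̄_m) = 61.9660  ⇒  Cov = 61.9660 / 4 = 15.4915
Σ(R_m − R̄_m)² = 210.4720  ⇒  Var(R_m) = 210.4720 / 4 = 52.6180
β = Cov / Var(R_m) = 15.4915 / 52.6180 = 0.2944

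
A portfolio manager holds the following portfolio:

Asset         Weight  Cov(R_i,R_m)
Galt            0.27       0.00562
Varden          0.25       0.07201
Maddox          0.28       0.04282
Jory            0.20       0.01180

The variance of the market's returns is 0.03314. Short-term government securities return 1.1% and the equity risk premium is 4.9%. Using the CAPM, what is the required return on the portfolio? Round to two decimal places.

β_Galt = 0.00562 / 0.03314 = 0.1696
β_Varden = 0.07201 / 0.03314 = 2.1729
β_Maddox = 0.04282 / 0.03314 = 1.2921
β_Jory = 0.01180 / 0.03314 = 0.3561
β_P = Σ w_i β_i = 0.27×0.1696 + 0.25×2.1729 + 0.28×1.2921 + 0.20×0.3561 = 1.0220
E(R_P) = R_f + β_P × MRP = 1.1% + 1.0220 × 4.9% = 6.11%

6.11%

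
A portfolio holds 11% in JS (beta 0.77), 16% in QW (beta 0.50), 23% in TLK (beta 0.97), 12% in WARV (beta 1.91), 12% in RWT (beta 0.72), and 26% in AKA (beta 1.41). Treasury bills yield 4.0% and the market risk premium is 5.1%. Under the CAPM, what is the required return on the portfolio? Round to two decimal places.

9.46%

β_P = Σ w_i β_i = 0.11×0.77 + 0.16×0.50 + 0.23×0.97 + 0.12×1.91 + 0.12×0.72 + 0.26×1.41 = 1.0700
E(R_P) = R_f + β_P × MRP = 4.0% + 1.0700 × 5.1% = 9.46%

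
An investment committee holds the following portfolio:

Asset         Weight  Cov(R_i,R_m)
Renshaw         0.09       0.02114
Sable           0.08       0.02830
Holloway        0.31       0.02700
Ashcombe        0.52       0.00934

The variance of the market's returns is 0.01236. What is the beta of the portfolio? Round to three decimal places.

β_Renshaw = 0.02114 / 0.01236 = 1.7104
β_Sable = 0.02830 / 0.01236 = 2.2896
β_Holloway = 0.02700 / 0.01236 = 2.1845
β_Ashcombe = 0.00934 / 0.01236 = 0.7557
β_P = Σ w_i β_i = 0.09×1.7104 + 0.08×2.2896 + 0.31×2.1845 + 0.52×0.7557 = 1.4073

1.407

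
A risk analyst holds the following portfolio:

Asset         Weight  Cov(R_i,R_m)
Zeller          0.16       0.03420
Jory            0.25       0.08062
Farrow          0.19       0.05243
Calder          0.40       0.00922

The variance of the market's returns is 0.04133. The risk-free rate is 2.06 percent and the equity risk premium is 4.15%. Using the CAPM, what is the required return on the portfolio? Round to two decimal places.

β_Zeller = 0.03420 / 0.04133 = 0.8275
β_Jory = 0.08062 / 0.04133 = 1.9506
β_Farrow = 0.05243 / 0.04133 = 1.2686
β_Calder = 0.00922 / 0.04133 = 0.2231
β_P = Σ w_i β_i = 0.16×0.8275 + 0.25×1.9506 + 0.19×1.2686 + 0.40×0.2231 = 0.9503
E(R_P) = R_f + β_P × MRP = 2.06% + 0.9503 × 4.15% = 6.00%

6.00%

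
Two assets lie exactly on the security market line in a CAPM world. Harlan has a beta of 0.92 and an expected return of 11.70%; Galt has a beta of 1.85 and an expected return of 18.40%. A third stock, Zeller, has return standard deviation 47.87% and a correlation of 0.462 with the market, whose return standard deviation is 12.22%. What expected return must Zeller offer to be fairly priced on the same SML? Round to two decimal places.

18.11%

MRP = (18.40% − 11.70%) / (1.85 − 0.92) = 7.2043%
R_f = 11.70% − 0.92 × 7.2043% = 5.0720%
β_Zeller = ρ·σ_i/σ_m = 0.462 × 47.87 / 12.22 = 1.8098
E(R_Zeller) = R_f + β × MRP = 5.0720% + 1.8098 × 7.2043% = 18.11%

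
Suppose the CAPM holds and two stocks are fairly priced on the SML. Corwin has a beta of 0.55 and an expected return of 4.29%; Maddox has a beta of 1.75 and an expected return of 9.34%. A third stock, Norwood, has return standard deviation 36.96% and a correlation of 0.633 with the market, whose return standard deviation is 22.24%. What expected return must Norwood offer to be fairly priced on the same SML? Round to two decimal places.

6.40%

MRP = (9.34% − 4.29%) / (1.75 − 0.55) = 4.2083%
R_f = 4.29% − 0.55 × 4.2083% = 1.9754%
β_Norwood = ρ·σ_i/σ_m = 0.633 × 36.96 / 22.24 = 1.0520
E(R_Norwood) = R_f + β × MRP = 1.9754% + 1.0520 × 4.2083% = 6.40%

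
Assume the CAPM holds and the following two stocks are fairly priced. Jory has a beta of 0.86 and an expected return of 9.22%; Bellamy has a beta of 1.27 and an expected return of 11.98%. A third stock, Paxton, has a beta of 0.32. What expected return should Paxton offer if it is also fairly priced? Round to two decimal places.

MRP (SML slope) = (11.98% − 9.22%) / (1.27 − 0.86) = 2.76% / 0.41 = 6.7317%
R_f (intercept) = 9.22% − 0.86 × 6.7317% = 3.4307%
E(R_Paxton) = R_f + β × MRP = 3.4307% + 0.32 × 6.7317% = 5.58%

5.58%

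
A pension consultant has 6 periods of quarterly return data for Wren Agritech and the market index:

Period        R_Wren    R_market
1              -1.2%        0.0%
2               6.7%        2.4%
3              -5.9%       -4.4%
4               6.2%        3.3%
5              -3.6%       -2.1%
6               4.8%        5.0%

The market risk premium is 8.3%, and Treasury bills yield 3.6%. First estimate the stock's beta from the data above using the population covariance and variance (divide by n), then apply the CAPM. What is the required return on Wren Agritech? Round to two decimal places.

15.44%

Mean R_i = (-1.2 + 6.7 − 5.9 + 6.2 − 3.6 + 4.8) / 6 = 1.1667%
Mean R_m = (0.0 + 2.4 − 4.4 + 3.3 − 2.1 + 5.0) / 6 = 0.7000%
Σ(R_i − R̄_i)(R_m − R̄_m) = 89.1600  ⇒  Cov = 89.1600 / 6 = 14.8600
Σ(R_m − R̄_m)² = 62.4800  ⇒  Var(R_m) = 62.4800 / 6 = 10.4133
β = Cov / Var(R_m) = 14.8600 / 10.4133 = 1.4270
E(R) = R_f + β × MRP = 3.6% + 1.4270 × 8.3% = 15.44%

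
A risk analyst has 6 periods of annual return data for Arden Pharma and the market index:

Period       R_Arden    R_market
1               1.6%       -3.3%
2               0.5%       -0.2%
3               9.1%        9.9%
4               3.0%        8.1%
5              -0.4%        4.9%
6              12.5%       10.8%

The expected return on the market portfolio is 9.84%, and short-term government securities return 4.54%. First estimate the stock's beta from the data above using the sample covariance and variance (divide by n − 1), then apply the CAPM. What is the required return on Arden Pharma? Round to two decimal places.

8.10%

Mean R_i = (1.6 + 0.5 + 9.1 + 3.0 − 0.4 + 12.5) / 6 = 4.3833%
Mean R_m = (-3.3 − 0.2 + 9.9 + 8.1 + 4.9 + 10.8) / 6 = 5.0333%
Σ(R_i − R̄_i)(R_m − R̄_m) = 109.6733  ⇒  Cov = 109.6733 / 5 = 21.9347
Σ(R_m − R̄_m)² = 163.1933  ⇒  Var(R_m) = 163.1933 / 5 = 32.6387
β = Cov / Var(R_m) = 21.9347 / 32.6387 = 0.6720
MRP = 9.84% − 4.54% = 5.30%
E(R) = R_f + β × MRP = 4.54% + 0.6720 × 5.30% = 8.10%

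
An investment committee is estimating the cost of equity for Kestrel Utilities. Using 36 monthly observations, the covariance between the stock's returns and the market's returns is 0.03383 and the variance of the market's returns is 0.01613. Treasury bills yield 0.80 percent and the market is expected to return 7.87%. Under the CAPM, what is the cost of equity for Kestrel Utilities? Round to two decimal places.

15.63%

β = Cov(R_i, R_m) / Var(R_m) = 0.03383 / 0.01613 = 2.0973
MRP = 7.87% − 0.80% = 7.07%
E(R) = R_f + β × MRP = 0.80% + 2.0973 × 7.07% = 15.63%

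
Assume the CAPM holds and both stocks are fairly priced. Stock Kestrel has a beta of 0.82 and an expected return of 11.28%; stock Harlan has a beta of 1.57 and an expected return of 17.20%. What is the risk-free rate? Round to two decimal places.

Both satisfy E(R) = R_f + β·MRP, so the slope of the SML is
MRP = (17.20% − 11.28%) / (1.57 − 0.82) = 5.92% / 0.75 = 7.8933%
R_f = E(R_Kestrel) − β_Kestrel·MRP = 11.28% − 0.82 × 7.8933% = 4.8075%

4.81%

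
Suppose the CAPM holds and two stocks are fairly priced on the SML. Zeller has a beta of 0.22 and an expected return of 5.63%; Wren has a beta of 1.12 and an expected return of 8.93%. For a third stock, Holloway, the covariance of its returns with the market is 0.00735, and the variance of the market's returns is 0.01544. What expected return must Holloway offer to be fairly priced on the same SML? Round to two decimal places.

MRP = (8.93% − 5.63%) / (1.12 − 0.22) = 3.6667%
R_f = 5.63% − 0.22 × 3.6667% = 4.8233%
β_Holloway = Cov / Var(R_m) = 0.00735 / 0.01544 = 0.4760
E(R_Holloway) = R_f + β × MRP = 4.8233% + 0.4760 × 3.6667% = 6.57%

6.57%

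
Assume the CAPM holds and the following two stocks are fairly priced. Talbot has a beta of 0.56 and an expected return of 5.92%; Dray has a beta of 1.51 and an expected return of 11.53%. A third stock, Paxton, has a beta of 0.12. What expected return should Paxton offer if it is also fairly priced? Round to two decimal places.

MRP (SML slope) = (11.53% − 5.92%) / (1.51 − 0.56) = 5.61% / 0.95 = 5.9053%
R_f (intercept) = 5.92% − 0.56 × 5.9053% = 2.6130%
E(R_Paxton) = R_f + β × MRP = 2.6130% + 0.12 × 5.9053% = 3.32%

3.32%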